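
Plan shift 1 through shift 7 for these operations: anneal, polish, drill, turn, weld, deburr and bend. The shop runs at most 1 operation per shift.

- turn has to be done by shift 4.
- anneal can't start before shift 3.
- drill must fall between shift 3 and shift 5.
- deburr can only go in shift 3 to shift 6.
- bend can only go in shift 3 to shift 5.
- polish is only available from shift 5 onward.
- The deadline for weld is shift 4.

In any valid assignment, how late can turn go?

Turn's own window allows nothing later than shift 4.
turn at shift 2 is achievable: drill in shift 3; turn in shift 2; bend in shift 4; polish in shift 5; anneal in shift 7; weld in shift 1; deburr in shift 6.
Nothing later works — the capacity limit rule out every shift after shift 2.

shift 2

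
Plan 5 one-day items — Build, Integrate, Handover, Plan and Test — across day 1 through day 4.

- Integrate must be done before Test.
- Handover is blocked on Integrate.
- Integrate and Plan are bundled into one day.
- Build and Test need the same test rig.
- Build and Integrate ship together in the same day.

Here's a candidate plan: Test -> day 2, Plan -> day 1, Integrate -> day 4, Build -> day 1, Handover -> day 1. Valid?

No — it violates: Handover is blocked on Integrate

Integrate must be done before Test — violated.
Build and Integrate ship together in the same day — violated.
Build and Test need the same test rig — holds.
Handover is blocked on Integrate — violated.
Integrate and Plan are bundled into one day — violated.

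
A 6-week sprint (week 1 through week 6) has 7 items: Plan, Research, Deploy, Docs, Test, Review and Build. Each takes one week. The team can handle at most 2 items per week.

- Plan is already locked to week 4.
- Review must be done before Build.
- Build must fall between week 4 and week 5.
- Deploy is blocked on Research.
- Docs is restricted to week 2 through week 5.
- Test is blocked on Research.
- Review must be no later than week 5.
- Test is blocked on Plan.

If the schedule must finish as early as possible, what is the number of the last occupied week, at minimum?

The precedence chain requires at least 2 distinct weeks.
With at most 2 per week and 7 tasks, at least 4 weeks are needed.
Propagating the time windows through the other constraints, Test can't land before week 5, so the schedule must run through at least week 5.
5 works (last occupied week: week 5): for example Plan=week 4; Docs=week 2; Deploy=week 2; Build=week 4; Research=week 1; Review=week 1; Test=week 5.

week 5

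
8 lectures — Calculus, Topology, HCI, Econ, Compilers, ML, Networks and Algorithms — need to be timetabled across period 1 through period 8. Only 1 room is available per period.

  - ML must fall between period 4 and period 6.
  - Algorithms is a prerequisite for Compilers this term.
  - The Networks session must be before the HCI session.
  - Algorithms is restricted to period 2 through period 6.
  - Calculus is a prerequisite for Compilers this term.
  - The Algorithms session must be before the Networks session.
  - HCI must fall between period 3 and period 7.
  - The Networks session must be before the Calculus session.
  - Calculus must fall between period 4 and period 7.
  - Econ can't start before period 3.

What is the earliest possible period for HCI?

HCI is available from period 3; precedence pushes HCI to at least period 4; HCI's own window allows nothing later than period 7.
HCI at period 4 is achievable: Topology in period 1; Calculus in period 6; HCI in period 4; ML in period 5; Compilers in period 8; Networks in period 3; Algorithms in period 2; Econ in period 7.

period 4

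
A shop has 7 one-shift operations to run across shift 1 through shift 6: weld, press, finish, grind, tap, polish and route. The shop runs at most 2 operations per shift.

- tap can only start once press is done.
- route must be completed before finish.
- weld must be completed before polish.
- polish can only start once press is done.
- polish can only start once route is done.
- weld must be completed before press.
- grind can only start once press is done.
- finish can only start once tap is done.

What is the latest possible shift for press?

Precedence pushes press to at least shift 2; downstream work caps press at shift 4.
press at shift 4 is achievable: tap=shift 5, polish=shift 5, press=shift 4, weld=shift 1, finish=shift 6, grind=shift 6, route=shift 1.

shift 4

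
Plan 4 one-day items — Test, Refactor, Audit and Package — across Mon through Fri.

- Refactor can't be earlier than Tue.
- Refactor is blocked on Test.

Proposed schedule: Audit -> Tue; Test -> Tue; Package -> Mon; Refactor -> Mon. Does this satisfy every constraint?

Refactor can't be earlier than Tue — violated.
Refactor is blocked on Test — violated.

No — it violates: Refactor can't be earlier than Tue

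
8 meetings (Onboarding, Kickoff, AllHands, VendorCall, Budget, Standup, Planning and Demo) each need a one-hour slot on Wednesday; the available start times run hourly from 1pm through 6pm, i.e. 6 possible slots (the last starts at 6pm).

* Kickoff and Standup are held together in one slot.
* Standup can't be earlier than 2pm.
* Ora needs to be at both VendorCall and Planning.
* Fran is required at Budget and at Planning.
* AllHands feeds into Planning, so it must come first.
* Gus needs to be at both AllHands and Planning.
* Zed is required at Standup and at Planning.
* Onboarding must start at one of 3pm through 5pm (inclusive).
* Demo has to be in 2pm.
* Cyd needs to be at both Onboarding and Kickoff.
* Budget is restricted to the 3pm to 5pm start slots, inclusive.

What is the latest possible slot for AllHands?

Downstream work caps AllHands at 5pm.
AllHands at 5pm is achievable: VendorCall=1pm, Standup=2pm, Budget=3pm, Planning=6pm, Kickoff=2pm, AllHands=5pm, Demo=2pm, Onboarding=3pm.

5pm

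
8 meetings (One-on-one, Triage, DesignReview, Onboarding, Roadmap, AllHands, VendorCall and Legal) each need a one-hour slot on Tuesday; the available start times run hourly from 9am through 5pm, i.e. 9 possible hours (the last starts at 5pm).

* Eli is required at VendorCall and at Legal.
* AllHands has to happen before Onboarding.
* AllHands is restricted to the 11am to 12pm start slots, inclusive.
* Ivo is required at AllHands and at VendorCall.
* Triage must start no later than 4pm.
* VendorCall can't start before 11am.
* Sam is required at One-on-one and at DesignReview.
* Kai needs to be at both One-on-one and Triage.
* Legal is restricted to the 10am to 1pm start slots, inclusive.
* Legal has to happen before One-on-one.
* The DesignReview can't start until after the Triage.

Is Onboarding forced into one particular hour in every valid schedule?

Onboarding can be 12pm (e.g. DesignReview -> 10am; VendorCall -> 12pm; One-on-one -> 11am; AllHands -> 11am; Triage -> 9am; Roadmap -> 9am; Legal -> 10am; Onboarding -> 12pm) or 1pm (e.g. Onboarding -> 1pm, DesignReview -> 10am, One-on-one -> 11am, AllHands -> 11am, Roadmap -> 9am, Legal -> 10am, Triage -> 9am, VendorCall -> 12pm).

No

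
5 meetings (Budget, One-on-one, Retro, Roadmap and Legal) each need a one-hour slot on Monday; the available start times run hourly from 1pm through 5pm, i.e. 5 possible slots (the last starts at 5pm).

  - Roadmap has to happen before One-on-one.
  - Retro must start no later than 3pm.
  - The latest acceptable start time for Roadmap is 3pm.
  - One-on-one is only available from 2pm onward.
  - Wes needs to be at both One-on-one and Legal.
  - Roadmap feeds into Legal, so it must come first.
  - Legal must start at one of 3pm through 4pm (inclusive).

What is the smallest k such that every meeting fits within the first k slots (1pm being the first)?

3 slots

The precedence chain requires at least 2 distinct slots.
Legal can't be placed before 3pm — that is slot 3 counting from 1pm — so the schedule must run through at least 3 slots.
3 works (last occupied slot: 3pm): for example One-on-one=2pm; Budget=1pm; Roadmap=1pm; Retro=1pm; Legal=3pm.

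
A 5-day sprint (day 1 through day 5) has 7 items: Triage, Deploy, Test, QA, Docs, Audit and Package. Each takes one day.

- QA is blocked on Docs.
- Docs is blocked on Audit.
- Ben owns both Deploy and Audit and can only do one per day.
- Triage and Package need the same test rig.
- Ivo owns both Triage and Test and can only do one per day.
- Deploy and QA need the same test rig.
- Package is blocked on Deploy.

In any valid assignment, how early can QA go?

day 3

Precedence pushes QA to at least day 3.
QA at day 3 is achievable: Deploy -> day 2; QA -> day 3; Docs -> day 2; Triage -> day 1; Test -> day 2; Package -> day 3; Audit -> day 1.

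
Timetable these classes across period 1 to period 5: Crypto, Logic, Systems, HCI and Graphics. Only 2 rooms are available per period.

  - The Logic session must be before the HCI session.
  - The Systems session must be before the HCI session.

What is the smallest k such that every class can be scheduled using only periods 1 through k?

3 periods

The precedence chain requires at least 2 distinct periods.
With at most 2 per period and 5 classes, at least 3 periods are needed.
3 works (last occupied period: period 3): for example Graphics=period 3, HCI=period 2, Crypto=period 2, Logic=period 1, Systems=period 1.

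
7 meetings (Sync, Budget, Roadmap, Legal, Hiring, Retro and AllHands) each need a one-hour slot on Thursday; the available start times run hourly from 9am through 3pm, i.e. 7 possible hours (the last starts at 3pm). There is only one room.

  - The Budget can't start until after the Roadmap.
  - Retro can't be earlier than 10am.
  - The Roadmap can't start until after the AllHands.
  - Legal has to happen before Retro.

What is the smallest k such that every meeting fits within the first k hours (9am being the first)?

7

The precedence chain requires at least 3 distinct hours.
With at most 1 per hour and 7 meetings, at least 7 hours are needed.
7 works (last occupied hour: 3pm): for example Legal -> 9am; Retro -> 10am; Sync -> 2pm; Budget -> 1pm; AllHands -> 11am; Hiring -> 3pm; Roadmap -> 12pm.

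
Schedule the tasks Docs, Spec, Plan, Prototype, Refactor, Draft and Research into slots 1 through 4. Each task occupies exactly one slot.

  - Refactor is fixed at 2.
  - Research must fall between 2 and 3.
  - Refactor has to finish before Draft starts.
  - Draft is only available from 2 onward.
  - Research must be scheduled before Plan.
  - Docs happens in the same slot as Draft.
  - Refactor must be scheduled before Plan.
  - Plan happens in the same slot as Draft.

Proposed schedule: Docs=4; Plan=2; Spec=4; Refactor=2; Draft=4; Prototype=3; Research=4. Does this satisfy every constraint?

No. Research must be scheduled before Plan is not satisfied.

Refactor has to finish before Draft starts — holds.
Docs happens in the same slot as Draft — holds.
Refactor is fixed at 2 — holds.
Research must be scheduled before Plan — violated.
Refactor must be scheduled before Plan — violated.
Plan happens in the same slot as Draft — violated.
Draft is only available from 2 onward — holds.
Research must fall between 2 and 3 — violated.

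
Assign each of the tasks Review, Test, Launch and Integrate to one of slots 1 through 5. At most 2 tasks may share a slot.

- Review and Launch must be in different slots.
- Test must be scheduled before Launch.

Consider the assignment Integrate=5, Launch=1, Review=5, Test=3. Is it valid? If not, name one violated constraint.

At most 2 tasks may share a slot — holds.
Review and Launch must be in different slots — holds.
Test must be scheduled before Launch — violated.

No. Test must be scheduled before Launch is not satisfied.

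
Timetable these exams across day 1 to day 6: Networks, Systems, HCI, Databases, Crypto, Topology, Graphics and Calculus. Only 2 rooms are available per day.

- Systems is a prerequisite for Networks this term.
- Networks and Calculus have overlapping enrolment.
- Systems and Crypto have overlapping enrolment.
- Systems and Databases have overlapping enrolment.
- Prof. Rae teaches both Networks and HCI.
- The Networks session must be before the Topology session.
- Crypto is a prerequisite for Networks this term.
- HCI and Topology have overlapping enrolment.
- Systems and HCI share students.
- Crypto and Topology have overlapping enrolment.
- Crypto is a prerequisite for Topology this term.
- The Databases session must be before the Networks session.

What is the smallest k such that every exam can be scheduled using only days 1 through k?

5

The precedence chain requires at least 3 distinct days.
With at most 2 per day and 8 exams, at least 4 days are needed.
Could 4 days be enough, i.e. nothing placed later than day 4? First, Networks must come after Databases (at day 1 or later) → {day 2, day 3, day 4}; Databases must come before Networks (at day 4 or earlier) → {day 1, day 2, day 3}; Crypto must come before Networks (at day 4 or earlier) → {day 1, day 2, day 3}; Topology must come after Networks (at day 2 or later) → {day 3, day 4}; Networks must come before Topology (at day 4 or earlier) → {day 2, day 3}; Systems must come before Networks (at day 3 or earlier) → {day 1, day 2}; Databases must come before Networks (at day 3 or earlier) → {day 1, day 2}; Crypto must come before Networks (at day 3 or earlier) → {day 1, day 2}. Systems could then only be at {day 1, day 2}; try each:
- suppose Systems is at day 1; Databases can't share with Systems (day 1) → {day 2}; Crypto can't share with Systems (day 1) → {day 2}; HCI can't share with Systems (day 1) → {day 2, day 3, day 4}; Networks can't use day 2, already full with Databases and Crypto (limit 2) → {day 3}; HCI can't use day 2, already full with Databases and Crypto (limit 2) → {day 3, day 4}; Topology must come after Networks (at day 3 or later) → {day 4}; HCI can't share with Topology (day 4) → {day 3}; HCI can't share with Networks (day 3) → nothing is left.
- suppose Systems is at day 2; Networks must come after Systems (at day 2 or later) → {day 3}; Databases can't share with Systems (day 2) → {day 1}; HCI can't share with Networks (day 3) → {day 1, day 2, day 4}; Crypto can't share with Systems (day 2) → {day 1}; HCI can't share with Systems (day 2) → {day 1, day 4}; HCI can't use day 1, already full with Databases and Crypto (limit 2) → {day 4}; Topology must come after Networks (at day 3 or later) → {day 4}; Topology can't share with HCI (day 4) → nothing is left.
Every option fails, so 4 days is not enough.
5 works (last occupied day: day 5): for example Topology=day 4, Crypto=day 1, Databases=day 1, Networks=day 3, Graphics=day 2, HCI=day 5, Calculus=day 4, Systems=day 2.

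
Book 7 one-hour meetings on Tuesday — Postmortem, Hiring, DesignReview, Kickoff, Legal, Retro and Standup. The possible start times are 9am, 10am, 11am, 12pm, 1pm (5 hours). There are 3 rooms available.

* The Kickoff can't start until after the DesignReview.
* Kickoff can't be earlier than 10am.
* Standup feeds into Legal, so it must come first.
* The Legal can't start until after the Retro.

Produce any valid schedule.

DesignReview=9am, Legal=10am, Hiring=11am, Kickoff=10am, Retro=9am, Standup=9am, Postmortem=10am

Checking: Retro(9am) before Legal(10am); DesignReview(9am) before Kickoff(10am); Standup(9am) before Legal(10am); Kickoff=10am in [10am,1pm]; max 3 per hour (cap 3).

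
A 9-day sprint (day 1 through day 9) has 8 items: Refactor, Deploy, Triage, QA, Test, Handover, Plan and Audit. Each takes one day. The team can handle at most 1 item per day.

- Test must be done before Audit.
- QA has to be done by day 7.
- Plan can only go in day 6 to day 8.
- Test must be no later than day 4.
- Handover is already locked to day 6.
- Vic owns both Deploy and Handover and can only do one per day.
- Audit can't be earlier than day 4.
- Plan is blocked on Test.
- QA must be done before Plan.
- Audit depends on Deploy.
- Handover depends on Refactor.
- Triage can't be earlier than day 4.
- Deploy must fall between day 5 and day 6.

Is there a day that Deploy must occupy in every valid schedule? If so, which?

day 5

Deploy's window is day 5–day 6.
Handover is fixed at day 6, and Deploy can't share a day with Handover.
So Deploy must be day 5.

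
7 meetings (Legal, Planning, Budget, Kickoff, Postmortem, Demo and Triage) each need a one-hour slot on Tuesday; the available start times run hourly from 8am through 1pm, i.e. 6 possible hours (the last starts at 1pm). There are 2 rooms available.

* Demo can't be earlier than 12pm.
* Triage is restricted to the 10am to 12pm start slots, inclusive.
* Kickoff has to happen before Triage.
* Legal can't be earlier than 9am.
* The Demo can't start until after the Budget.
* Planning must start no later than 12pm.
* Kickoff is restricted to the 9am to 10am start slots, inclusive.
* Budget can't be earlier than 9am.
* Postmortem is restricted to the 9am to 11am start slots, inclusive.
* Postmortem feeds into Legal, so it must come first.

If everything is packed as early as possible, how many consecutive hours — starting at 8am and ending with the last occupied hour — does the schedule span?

The precedence chain requires at least 2 distinct hours.
With at most 2 per hour and 7 meetings, at least 4 hours are needed.
Demo can't be placed before 12pm — that is hour 5 counting from 8am — so the schedule must run through at least 5 hours.
5 works (last occupied hour: 12pm): for example Kickoff -> 9am, Demo -> 12pm, Postmortem -> 9am, Budget -> 11am, Legal -> 10am, Triage -> 10am, Planning -> 8am.

5 hours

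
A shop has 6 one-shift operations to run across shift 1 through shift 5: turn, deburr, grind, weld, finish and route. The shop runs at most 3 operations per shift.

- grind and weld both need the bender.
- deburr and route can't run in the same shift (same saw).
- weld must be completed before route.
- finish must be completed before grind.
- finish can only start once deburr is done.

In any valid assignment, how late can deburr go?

Downstream work caps deburr at shift 3.
deburr at shift 3 is achievable: deburr in shift 3, route in shift 2, grind in shift 5, finish in shift 4, weld in shift 1, turn in shift 1.

shift 3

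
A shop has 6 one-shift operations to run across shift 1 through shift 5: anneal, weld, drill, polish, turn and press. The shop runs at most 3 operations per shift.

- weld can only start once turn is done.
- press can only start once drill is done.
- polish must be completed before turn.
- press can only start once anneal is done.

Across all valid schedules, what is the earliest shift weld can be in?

shift 3

Precedence pushes weld to at least shift 3.
weld at shift 3 is achievable: press -> shift 2, drill -> shift 1, anneal -> shift 1, weld -> shift 3, turn -> shift 2, polish -> shift 1.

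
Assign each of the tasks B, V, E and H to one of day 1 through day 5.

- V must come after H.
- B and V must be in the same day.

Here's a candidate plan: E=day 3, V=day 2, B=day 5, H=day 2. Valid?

No. B and V must be in the same day is not satisfied.

V must come after H — violated.
B and V must be in the same day — violated.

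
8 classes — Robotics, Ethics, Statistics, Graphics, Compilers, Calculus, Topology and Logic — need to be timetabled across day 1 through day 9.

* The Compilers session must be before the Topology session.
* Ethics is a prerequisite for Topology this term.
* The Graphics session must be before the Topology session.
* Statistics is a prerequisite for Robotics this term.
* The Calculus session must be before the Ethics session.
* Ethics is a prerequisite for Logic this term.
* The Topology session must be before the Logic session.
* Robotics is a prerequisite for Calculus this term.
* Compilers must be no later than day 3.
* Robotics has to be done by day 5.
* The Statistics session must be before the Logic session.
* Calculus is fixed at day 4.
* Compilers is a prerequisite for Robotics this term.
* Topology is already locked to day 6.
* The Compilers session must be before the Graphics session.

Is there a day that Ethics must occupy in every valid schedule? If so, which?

day 5

Calculus is fixed at day 4 and must come before Ethics, so Ethics is at least day 5.
Topology is fixed at day 6 and must come after Ethics, so Ethics is at most day 5.
So Ethics must be day 5.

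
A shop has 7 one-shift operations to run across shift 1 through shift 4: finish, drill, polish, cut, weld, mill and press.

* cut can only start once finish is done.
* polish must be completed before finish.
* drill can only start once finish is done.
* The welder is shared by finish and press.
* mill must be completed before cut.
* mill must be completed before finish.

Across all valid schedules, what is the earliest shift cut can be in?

shift 3

Precedence pushes cut to at least shift 3.
cut at shift 3 is achievable: weld -> shift 1; drill -> shift 3; cut -> shift 3; press -> shift 1; mill -> shift 1; polish -> shift 1; finish -> shift 2.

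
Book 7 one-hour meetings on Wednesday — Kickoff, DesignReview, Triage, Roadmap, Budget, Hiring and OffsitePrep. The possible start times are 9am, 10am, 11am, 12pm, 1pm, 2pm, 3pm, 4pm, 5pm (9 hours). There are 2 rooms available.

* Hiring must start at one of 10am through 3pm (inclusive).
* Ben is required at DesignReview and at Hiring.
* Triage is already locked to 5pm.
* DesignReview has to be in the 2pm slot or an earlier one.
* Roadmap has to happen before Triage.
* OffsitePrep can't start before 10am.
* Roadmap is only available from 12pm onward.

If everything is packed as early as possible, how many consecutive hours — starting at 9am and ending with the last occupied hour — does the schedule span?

The precedence chain requires at least 2 distinct hours.
With at most 2 per hour and 7 meetings, at least 4 hours are needed.
Triage can't be placed before 5pm — that is hour 9 counting from 9am — so the schedule must run through at least 9 hours.
9 works (last occupied hour: 5pm): for example DesignReview -> 9am; Roadmap -> 12pm; Budget -> 11am; Kickoff -> 9am; OffsitePrep -> 10am; Hiring -> 10am; Triage -> 5pm.

9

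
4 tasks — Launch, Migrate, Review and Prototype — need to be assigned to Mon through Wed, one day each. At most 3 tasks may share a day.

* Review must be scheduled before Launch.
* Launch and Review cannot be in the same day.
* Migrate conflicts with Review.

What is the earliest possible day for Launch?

Precedence pushes Launch to at least Tue.
Launch at Tue is achievable: Migrate -> Tue, Launch -> Tue, Review -> Mon, Prototype -> Mon.

Tue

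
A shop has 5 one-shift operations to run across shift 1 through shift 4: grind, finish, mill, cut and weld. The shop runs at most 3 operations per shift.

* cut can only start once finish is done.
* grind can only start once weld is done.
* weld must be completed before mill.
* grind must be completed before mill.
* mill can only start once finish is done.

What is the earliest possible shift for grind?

shift 2

Precedence pushes grind to at least shift 2; downstream work caps grind at shift 3.
grind at shift 2 is achievable: finish=shift 1, weld=shift 1, mill=shift 3, grind=shift 2, cut=shift 2.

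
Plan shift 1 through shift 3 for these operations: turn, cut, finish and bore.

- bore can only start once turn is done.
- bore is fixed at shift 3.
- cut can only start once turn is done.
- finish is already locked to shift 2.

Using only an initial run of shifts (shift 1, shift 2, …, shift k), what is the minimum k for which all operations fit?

3 shifts

The precedence chain requires at least 2 distinct shifts.
bore can't be placed before shift 3, so the schedule must run through at least shift 3.
3 works (last occupied shift: shift 3): for example cut in shift 2; turn in shift 1; bore in shift 3; finish in shift 2.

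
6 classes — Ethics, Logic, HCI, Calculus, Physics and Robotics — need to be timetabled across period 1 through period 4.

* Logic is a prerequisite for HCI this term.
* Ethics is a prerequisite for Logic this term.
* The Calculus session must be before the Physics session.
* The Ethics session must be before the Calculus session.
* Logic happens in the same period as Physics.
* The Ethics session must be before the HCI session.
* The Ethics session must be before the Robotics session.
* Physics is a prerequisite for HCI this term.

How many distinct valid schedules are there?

Enumerating: Logic in period 3; Ethics in period 1; Physics in period 3; Calculus in period 2; HCI in period 4; Robotics in period 2 | Physics -> period 3, Ethics -> period 1, HCI -> period 4, Logic -> period 3, Robotics -> period 3, Calculus -> period 2 | Physics=period 3, Logic=period 3, HCI=period 4, Calculus=period 2, Ethics=period 1, Robotics=period 4.

3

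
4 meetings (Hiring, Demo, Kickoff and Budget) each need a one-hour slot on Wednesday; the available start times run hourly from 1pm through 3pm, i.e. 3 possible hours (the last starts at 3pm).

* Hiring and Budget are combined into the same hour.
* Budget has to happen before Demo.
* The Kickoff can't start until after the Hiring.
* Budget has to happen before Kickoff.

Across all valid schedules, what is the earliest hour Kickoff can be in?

2pm

Precedence pushes Kickoff to at least 2pm.
Kickoff at 2pm is achievable: Budget=1pm; Demo=2pm; Hiring=1pm; Kickoff=2pm.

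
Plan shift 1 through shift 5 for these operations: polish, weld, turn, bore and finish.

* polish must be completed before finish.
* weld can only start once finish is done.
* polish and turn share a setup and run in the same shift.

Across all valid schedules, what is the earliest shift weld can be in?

shift 3

Precedence pushes weld to at least shift 3.
weld at shift 3 is achievable: finish=shift 2; bore=shift 1; polish=shift 1; weld=shift 3; turn=shift 1.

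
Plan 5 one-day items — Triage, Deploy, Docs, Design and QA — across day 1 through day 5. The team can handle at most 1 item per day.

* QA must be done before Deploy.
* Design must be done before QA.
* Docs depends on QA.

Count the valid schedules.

Splitting on Triage: it can be day 1 (2), day 2 (2), day 3 (2), day 4 (2), day 5 (2). Listing each branch's schedules as (Deploy, Docs, Design, QA) by day number:
Triage=day 1: (4,5,2,3) (5,4,2,3) — 2.
Triage=day 2: (4,5,1,3) (5,4,1,3) — 2.
Triage=day 3: (4,5,1,2) (5,4,1,2) — 2.
Triage=day 4: (3,5,1,2) (5,3,1,2) — 2.
Triage=day 5: (3,4,1,2) (4,3,1,2) — 2.
Summing: 2 + 2 + 2 + 2 + 2 = 10.

10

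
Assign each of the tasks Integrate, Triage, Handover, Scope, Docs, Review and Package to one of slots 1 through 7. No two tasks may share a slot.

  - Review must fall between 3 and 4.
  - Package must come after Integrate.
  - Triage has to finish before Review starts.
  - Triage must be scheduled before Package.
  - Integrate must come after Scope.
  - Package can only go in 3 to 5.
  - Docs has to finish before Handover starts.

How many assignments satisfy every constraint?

5

Splitting on Integrate: it can be 2 (1), 3 (2), 4 (2). Listing each branch's schedules as (Triage, Handover, Scope, Docs, Review, Package):
Integrate=2: (3,7,1,6,4,5) — 1.
Integrate=3: (1,7,2,6,4,5) (2,7,1,6,4,5) — 2.
Integrate=4: (1,7,2,6,3,5) (2,7,1,6,3,5) — 2.
Summing: 1 + 2 + 2 = 5.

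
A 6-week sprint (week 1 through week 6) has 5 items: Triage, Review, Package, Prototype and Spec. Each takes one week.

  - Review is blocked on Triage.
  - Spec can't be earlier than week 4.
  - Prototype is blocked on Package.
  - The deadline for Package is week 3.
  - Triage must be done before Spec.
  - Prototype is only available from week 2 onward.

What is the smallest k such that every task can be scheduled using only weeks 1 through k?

4 weeks

The precedence chain requires at least 2 distinct weeks.
Spec can't be placed before week 4, so the schedule must run through at least week 4.
4 works (last occupied week: week 4): for example Triage in week 1, Prototype in week 2, Spec in week 4, Review in week 2, Package in week 1.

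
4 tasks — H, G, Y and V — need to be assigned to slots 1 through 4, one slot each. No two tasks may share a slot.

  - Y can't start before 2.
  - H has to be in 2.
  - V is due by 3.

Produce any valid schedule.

H in 2; V in 1; Y in 3; G in 4

Checking: V=1 in [1,3]; H=2 in [2,2]; Y=3 in [2,4]; max 1 per slot (cap 1).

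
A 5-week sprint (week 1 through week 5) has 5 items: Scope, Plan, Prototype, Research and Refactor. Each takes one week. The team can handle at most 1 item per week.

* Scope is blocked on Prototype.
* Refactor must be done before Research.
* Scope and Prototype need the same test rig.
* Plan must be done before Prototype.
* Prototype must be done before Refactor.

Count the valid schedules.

Enumerating: Refactor=week 3; Scope=week 4; Plan=week 1; Research=week 5; Prototype=week 2 | Plan -> week 1, Refactor -> week 3, Research -> week 4, Scope -> week 5, Prototype -> week 2 | Prototype=week 2, Refactor=week 4, Plan=week 1, Research=week 5, Scope=week 3.

3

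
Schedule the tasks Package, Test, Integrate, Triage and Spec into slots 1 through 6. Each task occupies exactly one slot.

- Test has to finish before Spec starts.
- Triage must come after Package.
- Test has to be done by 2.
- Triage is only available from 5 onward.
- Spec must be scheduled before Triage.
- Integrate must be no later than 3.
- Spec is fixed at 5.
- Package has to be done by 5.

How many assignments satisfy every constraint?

Splitting on Package: it can be 1 (6), 2 (6), 3 (6), 4 (6), 5 (6). Listing each branch's schedules as (Test, Integrate, Triage, Spec):
Package=1: (1,1,6,5) (1,2,6,5) (1,3,6,5) (2,1,6,5) (2,2,6,5) (2,3,6,5) — 6.
Package=2: (1,1,6,5) (1,2,6,5) (1,3,6,5) (2,1,6,5) (2,2,6,5) (2,3,6,5) — 6.
Package=3: (1,1,6,5) (1,2,6,5) (1,3,6,5) (2,1,6,5) (2,2,6,5) (2,3,6,5) — 6.
Package=4: (1,1,6,5) (1,2,6,5) (1,3,6,5) (2,1,6,5) (2,2,6,5) (2,3,6,5) — 6.
Package=5: (1,1,6,5) (1,2,6,5) (1,3,6,5) (2,1,6,5) (2,2,6,5) (2,3,6,5) — 6.
Summing: 6 + 6 + 6 + 6 + 6 = 30.

30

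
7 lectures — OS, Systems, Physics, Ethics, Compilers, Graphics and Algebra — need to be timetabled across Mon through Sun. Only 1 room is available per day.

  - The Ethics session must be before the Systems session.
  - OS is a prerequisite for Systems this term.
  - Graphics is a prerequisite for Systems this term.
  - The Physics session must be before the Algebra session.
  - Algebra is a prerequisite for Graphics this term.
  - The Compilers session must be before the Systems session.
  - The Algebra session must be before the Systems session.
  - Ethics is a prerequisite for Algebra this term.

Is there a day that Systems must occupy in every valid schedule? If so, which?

Precedence pushes Systems to at least Thu.
So Systems is pinned to Sun.

Sun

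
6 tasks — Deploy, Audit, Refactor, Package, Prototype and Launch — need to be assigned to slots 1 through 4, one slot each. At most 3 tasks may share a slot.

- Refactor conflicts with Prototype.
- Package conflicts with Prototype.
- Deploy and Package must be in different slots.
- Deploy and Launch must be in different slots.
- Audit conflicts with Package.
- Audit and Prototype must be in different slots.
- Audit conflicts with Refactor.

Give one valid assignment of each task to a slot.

Refactor in 2; Package in 2; Prototype in 3; Launch in 2; Deploy in 1; Audit in 1

Checking: Package(2) != Prototype(3); Audit(1) != Refactor(2); Deploy(1) != Package(2); Deploy(1) != Launch(2); Audit(1) != Prototype(3); Refactor(2) != Prototype(3); Audit(1) != Package(2); max 3 per slot (cap 3).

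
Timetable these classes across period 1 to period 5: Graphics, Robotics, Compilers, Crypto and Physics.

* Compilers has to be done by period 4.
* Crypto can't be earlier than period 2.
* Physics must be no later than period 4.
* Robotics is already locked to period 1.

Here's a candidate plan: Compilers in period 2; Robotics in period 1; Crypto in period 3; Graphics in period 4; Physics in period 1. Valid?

Yes, all constraints hold

Robotics is already locked to period 1 — holds.
Physics must be no later than period 4 — holds.
Compilers has to be done by period 4 — holds.
Crypto can't be earlier than period 2 — holds.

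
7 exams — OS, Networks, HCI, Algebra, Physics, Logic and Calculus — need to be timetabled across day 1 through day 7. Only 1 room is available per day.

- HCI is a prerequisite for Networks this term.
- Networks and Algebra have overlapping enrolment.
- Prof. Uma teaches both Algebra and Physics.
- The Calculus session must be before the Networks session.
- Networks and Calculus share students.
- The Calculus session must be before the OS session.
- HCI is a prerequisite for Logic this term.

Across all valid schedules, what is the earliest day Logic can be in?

day 2

Precedence pushes Logic to at least day 2.
Logic at day 2 is achievable: Networks=day 4, HCI=day 1, Algebra=day 6, Logic=day 2, OS=day 5, Calculus=day 3, Physics=day 7.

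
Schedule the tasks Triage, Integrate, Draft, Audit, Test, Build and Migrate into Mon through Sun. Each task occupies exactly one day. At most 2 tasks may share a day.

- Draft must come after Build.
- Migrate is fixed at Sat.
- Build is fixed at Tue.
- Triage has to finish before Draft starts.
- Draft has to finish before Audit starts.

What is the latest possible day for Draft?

Sat

Precedence pushes Draft to at least Wed; downstream work caps Draft at Sat.
Draft at Sat is achievable: Draft -> Sat; Integrate -> Mon; Build -> Tue; Migrate -> Sat; Test -> Tue; Triage -> Mon; Audit -> Sun.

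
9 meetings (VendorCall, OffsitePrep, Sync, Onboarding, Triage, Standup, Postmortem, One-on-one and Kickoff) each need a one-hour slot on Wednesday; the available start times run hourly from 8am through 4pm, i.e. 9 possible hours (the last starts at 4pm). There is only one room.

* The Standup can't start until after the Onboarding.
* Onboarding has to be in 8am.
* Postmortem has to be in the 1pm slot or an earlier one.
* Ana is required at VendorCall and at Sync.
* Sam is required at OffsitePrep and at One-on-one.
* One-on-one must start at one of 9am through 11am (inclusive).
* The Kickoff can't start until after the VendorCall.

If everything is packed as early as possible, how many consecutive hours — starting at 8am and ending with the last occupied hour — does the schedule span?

9

The precedence chain requires at least 2 distinct hours.
With at most 1 per hour and 9 meetings, at least 9 hours are needed.
9 works (last occupied hour: 4pm): for example Standup in 12pm; Onboarding in 8am; Postmortem in 10am; VendorCall in 11am; Triage in 4pm; OffsitePrep in 2pm; One-on-one in 9am; Sync in 3pm; Kickoff in 1pm.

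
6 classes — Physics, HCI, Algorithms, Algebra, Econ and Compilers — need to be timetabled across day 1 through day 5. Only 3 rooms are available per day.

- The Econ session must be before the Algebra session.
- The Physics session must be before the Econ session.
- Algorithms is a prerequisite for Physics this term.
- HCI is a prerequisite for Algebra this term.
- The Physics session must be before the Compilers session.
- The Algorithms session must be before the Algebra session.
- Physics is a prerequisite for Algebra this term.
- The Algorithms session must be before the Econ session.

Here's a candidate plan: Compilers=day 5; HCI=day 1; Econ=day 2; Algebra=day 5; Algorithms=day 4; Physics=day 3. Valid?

No. The Algorithms session must be before the Econ session is not satisfied.

The Algorithms session must be before the Algebra session — holds.
HCI is a prerequisite for Algebra this term — holds.
Physics is a prerequisite for Algebra this term — holds.
The Physics session must be before the Compilers session — holds.
The Econ session must be before the Algebra session — holds.
The Physics session must be before the Econ session — violated.
The Algorithms session must be before the Econ session — violated.
Algorithms is a prerequisite for Physics this term — violated.
Only 3 rooms are available per day — holds.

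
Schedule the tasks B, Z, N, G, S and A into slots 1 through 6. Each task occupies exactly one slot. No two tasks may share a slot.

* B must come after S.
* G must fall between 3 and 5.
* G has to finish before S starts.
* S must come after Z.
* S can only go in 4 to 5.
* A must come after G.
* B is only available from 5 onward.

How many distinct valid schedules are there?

Splitting on B: it can be 5 (2), 6 (4). Listing each branch's schedules as (Z, N, G, S, A):
B=5: (1,2,3,4,6) (2,1,3,4,6) — 2.
B=6: (1,2,3,4,5) (1,2,3,5,4) (2,1,3,4,5) (2,1,3,5,4) — 4.
Summing: 2 + 4 = 6.

6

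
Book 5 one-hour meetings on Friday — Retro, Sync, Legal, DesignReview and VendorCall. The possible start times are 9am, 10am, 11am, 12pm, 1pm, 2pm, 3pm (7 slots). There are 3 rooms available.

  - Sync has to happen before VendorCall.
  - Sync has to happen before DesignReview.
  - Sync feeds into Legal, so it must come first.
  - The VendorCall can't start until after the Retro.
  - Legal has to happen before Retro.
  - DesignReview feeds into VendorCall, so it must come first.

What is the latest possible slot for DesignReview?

2pm

Precedence pushes DesignReview to at least 10am; downstream work caps DesignReview at 2pm.
DesignReview at 2pm is achievable: Sync -> 9am, VendorCall -> 3pm, DesignReview -> 2pm, Retro -> 11am, Legal -> 10am.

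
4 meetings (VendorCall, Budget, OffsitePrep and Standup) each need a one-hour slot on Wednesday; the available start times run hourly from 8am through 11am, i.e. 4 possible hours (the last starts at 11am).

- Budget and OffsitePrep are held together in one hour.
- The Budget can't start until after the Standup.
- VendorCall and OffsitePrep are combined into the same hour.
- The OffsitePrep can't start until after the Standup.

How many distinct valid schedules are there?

Splitting on VendorCall: it can be 9am (1), 10am (2), 11am (3). Listing each branch's schedules as (Budget, OffsitePrep, Standup):
VendorCall=9am: (9am,9am,8am) — 1.
VendorCall=10am: (10am,10am,8am) (10am,10am,9am) — 2.
VendorCall=11am: (11am,11am,8am) (11am,11am,9am) (11am,11am,10am) — 3.
Summing: 1 + 2 + 3 = 6.

6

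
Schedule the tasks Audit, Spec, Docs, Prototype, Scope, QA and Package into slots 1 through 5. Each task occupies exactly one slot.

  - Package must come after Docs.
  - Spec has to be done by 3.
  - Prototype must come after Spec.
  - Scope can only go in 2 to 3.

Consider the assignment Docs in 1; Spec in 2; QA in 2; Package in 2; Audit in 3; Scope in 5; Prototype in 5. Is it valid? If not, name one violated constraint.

Scope can only go in 2 to 3 — violated.
Package must come after Docs — holds.
Spec has to be done by 3 — holds.
Prototype must come after Spec — holds.

Invalid. Scope can only go in 2 to 3.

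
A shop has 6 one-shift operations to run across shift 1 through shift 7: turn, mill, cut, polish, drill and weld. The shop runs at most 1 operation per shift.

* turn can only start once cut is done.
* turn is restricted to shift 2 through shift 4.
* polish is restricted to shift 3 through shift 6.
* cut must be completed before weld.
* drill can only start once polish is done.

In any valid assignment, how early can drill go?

shift 4

Precedence pushes drill to at least shift 4.
drill at shift 4 is achievable: weld=shift 5; polish=shift 3; drill=shift 4; cut=shift 1; mill=shift 6; turn=shift 2.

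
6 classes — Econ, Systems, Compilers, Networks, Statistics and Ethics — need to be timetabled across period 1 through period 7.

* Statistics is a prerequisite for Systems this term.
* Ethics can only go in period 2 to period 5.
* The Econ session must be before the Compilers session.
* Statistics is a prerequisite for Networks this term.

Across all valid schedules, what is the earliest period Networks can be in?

Precedence pushes Networks to at least period 2.
Networks at period 2 is achievable: Networks in period 2; Econ in period 1; Compilers in period 2; Ethics in period 2; Statistics in period 1; Systems in period 2.

period 2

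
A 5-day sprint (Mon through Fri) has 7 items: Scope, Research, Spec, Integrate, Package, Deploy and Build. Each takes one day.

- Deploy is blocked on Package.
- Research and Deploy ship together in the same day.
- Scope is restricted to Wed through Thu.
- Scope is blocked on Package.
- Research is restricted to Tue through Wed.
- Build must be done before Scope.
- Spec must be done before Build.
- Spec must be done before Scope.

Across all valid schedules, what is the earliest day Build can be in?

Tue

Precedence pushes Build to at least Tue; downstream work caps Build at Wed.
Build at Tue is achievable: Deploy in Tue; Package in Mon; Integrate in Mon; Spec in Mon; Build in Tue; Scope in Wed; Research in Tue.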